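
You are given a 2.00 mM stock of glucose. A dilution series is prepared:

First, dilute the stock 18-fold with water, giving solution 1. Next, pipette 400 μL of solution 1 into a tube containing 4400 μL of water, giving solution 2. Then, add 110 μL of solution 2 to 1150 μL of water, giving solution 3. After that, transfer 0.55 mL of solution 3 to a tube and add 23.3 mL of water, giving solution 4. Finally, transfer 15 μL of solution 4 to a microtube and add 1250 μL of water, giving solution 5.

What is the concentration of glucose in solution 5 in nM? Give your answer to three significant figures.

Step 1: 18-fold → factor 18
Step 2: 400 μL + 4400 μL = 4800 μL total → factor 4800/400 = 12
Step 3: 110 μL + 1150 μL = 1260 μL total → factor 1260/110 = 11.455
Step 4: 0.55 mL + 23.3 mL = 23.85 mL total → factor 23.85/0.55 = 43.364
Step 5: 15 μL + 1250 μL = 1265 μL total → factor 1265/15 = 84.333
Overall dilution factor = 18 × 12 × 11.455 × 43.364 × 84.333 = 9.0481 × 10^6
Final = 2.00 mM / 9.0481 × 10^6 = 2.210 × 10^-7 mM = 0.221 nM

0.221 nM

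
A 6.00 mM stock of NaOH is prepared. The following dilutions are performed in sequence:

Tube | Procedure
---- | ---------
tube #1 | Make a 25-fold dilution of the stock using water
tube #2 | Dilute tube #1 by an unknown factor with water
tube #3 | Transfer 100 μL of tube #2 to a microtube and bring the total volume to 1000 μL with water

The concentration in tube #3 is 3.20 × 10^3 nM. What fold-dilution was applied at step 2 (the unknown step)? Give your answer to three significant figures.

Step 1: 25-fold → factor 25
Step 2: unknown factor x
Step 3: 100 μL brought to 1000 μL → factor 1000/100 = 10
Product of known-step factors = 250
Overall factor = 6.00 mM / (3.20 × 10^3 nM) = 1875
x = 1875 / 250 = 7.50

7.50-fold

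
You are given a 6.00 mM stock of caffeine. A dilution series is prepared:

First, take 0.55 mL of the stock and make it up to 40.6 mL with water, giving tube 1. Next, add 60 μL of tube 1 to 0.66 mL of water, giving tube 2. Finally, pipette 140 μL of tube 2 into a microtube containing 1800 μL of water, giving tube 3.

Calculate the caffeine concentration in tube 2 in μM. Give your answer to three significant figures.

Step 1: 0.55 mL brought to 40.6 mL → factor 40.6/0.55 = 73.818
Step 2: 60 μL + 0.66 mL = 720 μL total → factor 720/60 = 12
Dilution factor through tube 2 = 73.818 × 12 = 885.82
[tube 2] = 6.00 mM / 885.82 = 0.006773 mM = 6.77 μM

6.77 μM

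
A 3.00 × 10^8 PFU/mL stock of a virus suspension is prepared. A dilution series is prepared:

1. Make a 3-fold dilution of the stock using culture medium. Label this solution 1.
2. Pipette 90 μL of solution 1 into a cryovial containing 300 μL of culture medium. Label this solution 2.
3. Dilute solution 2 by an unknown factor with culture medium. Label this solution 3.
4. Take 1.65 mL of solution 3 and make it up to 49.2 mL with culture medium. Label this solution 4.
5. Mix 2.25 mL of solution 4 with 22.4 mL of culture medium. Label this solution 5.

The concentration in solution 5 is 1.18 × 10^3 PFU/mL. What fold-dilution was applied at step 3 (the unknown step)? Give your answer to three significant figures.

59.9-fold

Step 1: 3-fold → factor 3
Step 2: 90 μL + 300 μL = 390 μL total → factor 390/90 = 4.3333
Step 3: unknown factor x
Step 4: 1.65 mL brought to 49.2 mL → factor 49.2/1.65 = 29.818
Step 5: 2.25 mL + 22.4 mL = 24.65 mL total → factor 24.65/2.25 = 10.956
Product of known-step factors = 4246.8
Overall factor = 3.00 × 10^8 PFU/mL / (1.18 × 10^3 PFU/mL) = 2.5424 × 10^5
x = 2.5424 × 10^5 / 4246.8 = 59.9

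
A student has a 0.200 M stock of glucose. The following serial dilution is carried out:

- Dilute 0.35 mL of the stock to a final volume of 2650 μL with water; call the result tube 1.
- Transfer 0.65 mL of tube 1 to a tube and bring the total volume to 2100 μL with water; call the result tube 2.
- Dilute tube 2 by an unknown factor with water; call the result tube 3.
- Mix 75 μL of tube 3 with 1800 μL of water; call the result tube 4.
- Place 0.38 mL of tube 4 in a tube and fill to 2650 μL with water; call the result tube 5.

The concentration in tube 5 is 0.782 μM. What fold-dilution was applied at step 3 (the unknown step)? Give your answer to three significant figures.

60.0-fold

Step 1: 0.35 mL brought to 2650 μL → factor 2.65/0.35 = 7.5714
Step 2: 0.65 mL brought to 2100 μL → factor 2.1/0.65 = 3.2308
Step 3: unknown factor x
Step 4: 75 μL + 1800 μL = 1875 μL total → factor 1875/75 = 25
Step 5: 0.38 mL brought to 2650 μL → factor 2.65/0.38 = 6.9737
Product of known-step factors = 4264.7
Overall factor = 0.200 M / (0.782 μM) = 2.5575 × 10^5
x = 2.5575 × 10^5 / 4264.7 = 60.0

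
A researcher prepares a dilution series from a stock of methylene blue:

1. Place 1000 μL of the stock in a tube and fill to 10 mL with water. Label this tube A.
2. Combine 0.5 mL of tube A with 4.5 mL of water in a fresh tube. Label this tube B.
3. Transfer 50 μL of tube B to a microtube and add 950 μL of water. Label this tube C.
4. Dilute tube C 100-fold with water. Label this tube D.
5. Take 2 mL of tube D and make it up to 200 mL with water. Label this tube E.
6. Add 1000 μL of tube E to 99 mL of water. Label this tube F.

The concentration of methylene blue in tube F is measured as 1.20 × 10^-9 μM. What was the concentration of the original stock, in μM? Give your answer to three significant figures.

Step 1: 1000 μL brought to 10 mL → factor 10000/1000 = 10
Step 2: 0.5 mL + 4.5 mL = 5 mL total → factor 5/0.5 = 10
Step 3: 50 μL + 950 μL = 1000 μL total → factor 1000/50 = 20
Step 4: 100-fold → factor 100
Step 5: 2 mL brought to 200 mL → factor 200/2 = 100
Step 6: 1000 μL + 99 mL = 1 × 10^5 μL total → factor 1 × 10^5/1000 = 100
Overall dilution factor = 10 × 10 × 20 × 100 × 100 × 100 = 2 × 10^9
Stock = 1.20 × 10^-9 μM × 2 × 10^9 = 2.40 μM

2.40 μM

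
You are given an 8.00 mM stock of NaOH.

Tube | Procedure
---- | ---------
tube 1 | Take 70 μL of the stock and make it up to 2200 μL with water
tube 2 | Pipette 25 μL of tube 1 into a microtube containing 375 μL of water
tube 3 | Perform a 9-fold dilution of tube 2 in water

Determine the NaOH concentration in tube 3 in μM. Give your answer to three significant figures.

Step 1: 70 μL brought to 2200 μL → factor 2200/70 = 31.429
Step 2: 25 μL + 375 μL = 400 μL total → factor 400/25 = 16
Step 3: 9-fold → factor 9
Overall dilution factor = 31.429 × 16 × 9 = 4525.7
Final = 8.00 mM / 4525.7 = 0.001768 mM = 1.77 μM

1.77 μM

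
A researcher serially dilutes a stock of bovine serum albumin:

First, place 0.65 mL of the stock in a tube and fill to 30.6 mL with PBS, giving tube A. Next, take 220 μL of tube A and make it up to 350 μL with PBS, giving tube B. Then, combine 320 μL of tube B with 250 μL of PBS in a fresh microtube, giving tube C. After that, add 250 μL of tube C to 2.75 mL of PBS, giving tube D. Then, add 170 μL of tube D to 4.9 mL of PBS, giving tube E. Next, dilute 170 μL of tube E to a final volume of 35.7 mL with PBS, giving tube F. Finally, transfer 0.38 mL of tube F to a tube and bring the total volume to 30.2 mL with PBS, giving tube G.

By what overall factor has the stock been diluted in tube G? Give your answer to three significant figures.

7.97 × 10^8

Step 1: 0.65 mL brought to 30.6 mL → factor 30.6/0.65 = 47.077
Step 2: 220 μL brought to 350 μL → factor 350/220 = 1.5909
Step 3: 320 μL + 250 μL = 570 μL total → factor 570/320 = 1.7812
Step 4: 250 μL + 2.75 mL = 3000 μL total → factor 3000/250 = 12
Step 5: 170 μL + 4.9 mL = 5070 μL total → factor 5070/170 = 29.824
Step 6: 170 μL brought to 35.7 mL → factor 35700/170 = 210
Step 7: 0.38 mL brought to 30.2 mL → factor 30.2/0.38 = 79.474
Overall dilution factor = 47.077 × 1.5909 × 1.7812 × 12 × 29.824 × 210 × 79.474 = 7.9682 × 10^8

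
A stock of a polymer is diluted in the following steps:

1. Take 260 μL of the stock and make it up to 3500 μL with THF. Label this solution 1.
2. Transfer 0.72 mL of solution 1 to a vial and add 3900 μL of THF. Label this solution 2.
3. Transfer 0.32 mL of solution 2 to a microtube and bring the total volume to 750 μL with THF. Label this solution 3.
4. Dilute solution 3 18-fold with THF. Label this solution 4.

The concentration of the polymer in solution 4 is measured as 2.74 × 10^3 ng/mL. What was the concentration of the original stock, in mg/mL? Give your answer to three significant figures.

Step 1: 260 μL brought to 3500 μL → factor 3500/260 = 13.462
Step 2: 0.72 mL + 3900 μL = 4.62 mL total → factor 4.62/0.72 = 6.4167
Step 3: 0.32 mL brought to 750 μL → factor 0.75/0.32 = 2.3438
Step 4: 18-fold → factor 18
Overall dilution factor = 13.462 × 6.4167 × 2.3438 × 18 = 3644.1
Stock = 2.74 × 10^3 ng/mL × 3644.1 = 9.985 × 10^6 ng/mL = 9.98 mg/mL

9.98 mg/mL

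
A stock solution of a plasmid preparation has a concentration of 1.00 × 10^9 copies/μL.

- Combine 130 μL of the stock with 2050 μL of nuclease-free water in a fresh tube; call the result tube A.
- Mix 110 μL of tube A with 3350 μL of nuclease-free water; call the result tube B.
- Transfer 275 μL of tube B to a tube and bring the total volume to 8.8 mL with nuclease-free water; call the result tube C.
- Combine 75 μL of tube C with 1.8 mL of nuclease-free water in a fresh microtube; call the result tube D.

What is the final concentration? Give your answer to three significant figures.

Step 1: 130 μL + 2050 μL = 2180 μL total → factor 2180/130 = 16.769
Step 2: 110 μL + 3350 μL = 3460 μL total → factor 3460/110 = 31.455
Step 3: 275 μL brought to 8.8 mL → factor 8800/275 = 32
Step 4: 75 μL + 1.8 mL = 1875 μL total → factor 1875/75 = 25
Overall dilution factor = 16.769 × 31.455 × 32 × 25 = 4.2197 × 10^5
Final = 1.00 × 10^9 copies/μL / 4.2197 × 10^5 = 2.37 × 10^3 copies/μL

2.37 × 10^3 copies/μL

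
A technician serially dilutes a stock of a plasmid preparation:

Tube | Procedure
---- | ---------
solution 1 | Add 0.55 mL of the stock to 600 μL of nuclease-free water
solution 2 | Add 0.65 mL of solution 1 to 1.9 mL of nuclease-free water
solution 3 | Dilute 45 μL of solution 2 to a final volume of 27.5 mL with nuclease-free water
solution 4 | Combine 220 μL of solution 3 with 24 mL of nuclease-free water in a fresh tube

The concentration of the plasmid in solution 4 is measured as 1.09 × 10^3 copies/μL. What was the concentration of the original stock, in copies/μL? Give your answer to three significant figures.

6.02 × 10^8 copies/μL

Step 1: 0.55 mL + 600 μL = 1.15 mL total → factor 1.15/0.55 = 2.0909
Step 2: 0.65 mL + 1.9 mL = 2.55 mL total → factor 2.55/0.65 = 3.9231
Step 3: 45 μL brought to 27.5 mL → factor 27500/45 = 611.11
Step 4: 220 μL + 24 mL = 24220 μL total → factor 24220/220 = 110.09
Overall dilution factor = 2.0909 × 3.9231 × 611.11 × 110.09 = 5.5187 × 10^5
Stock = 1.09 × 10^3 copies/μL × 5.5187 × 10^5 = 6.02 × 10^8 copies/μL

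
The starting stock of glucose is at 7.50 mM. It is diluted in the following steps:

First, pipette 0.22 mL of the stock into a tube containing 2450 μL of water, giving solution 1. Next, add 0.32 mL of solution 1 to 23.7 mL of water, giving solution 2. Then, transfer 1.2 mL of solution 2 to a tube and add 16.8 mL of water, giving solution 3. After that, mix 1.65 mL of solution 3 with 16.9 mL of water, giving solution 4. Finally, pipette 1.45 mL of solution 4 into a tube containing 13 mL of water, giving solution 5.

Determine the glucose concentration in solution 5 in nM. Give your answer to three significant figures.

Step 1: 0.22 mL + 2450 μL = 2.67 mL total → factor 2.67/0.22 = 12.136
Step 2: 0.32 mL + 23.7 mL = 24.02 mL total → factor 24.02/0.32 = 75.062
Step 3: 1.2 mL + 16.8 mL = 18 mL total → factor 18/1.2 = 15
Step 4: 1.65 mL + 16.9 mL = 18.55 mL total → factor 18.55/1.65 = 11.242
Step 5: 1.45 mL + 13 mL = 14.45 mL total → factor 14.45/1.45 = 9.9655
Overall dilution factor = 12.136 × 75.062 × 15 × 11.242 × 9.9655 = 1.531 × 10^6
Final = 7.50 mM / 1.531 × 10^6 = 4.899 × 10^-6 mM = 4.90 nM

4.90 nM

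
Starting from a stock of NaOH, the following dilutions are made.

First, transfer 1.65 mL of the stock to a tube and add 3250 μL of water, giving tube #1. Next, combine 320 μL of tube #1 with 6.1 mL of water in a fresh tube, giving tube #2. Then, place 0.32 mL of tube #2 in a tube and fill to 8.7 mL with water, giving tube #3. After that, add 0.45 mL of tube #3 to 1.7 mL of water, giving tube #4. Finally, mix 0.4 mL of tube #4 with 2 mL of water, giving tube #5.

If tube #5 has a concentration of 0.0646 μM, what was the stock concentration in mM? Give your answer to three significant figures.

Step 1: 1.65 mL + 3250 μL = 4.9 mL total → factor 4.9/1.65 = 2.9697
Step 2: 320 μL + 6.1 mL = 6420 μL total → factor 6420/320 = 20.062
Step 3: 0.32 mL brought to 8.7 mL → factor 8.7/0.32 = 27.188
Step 4: 0.45 mL + 1.7 mL = 2.15 mL total → factor 2.15/0.45 = 4.7778
Step 5: 0.4 mL + 2 mL = 2.4 mL total → factor 2.4/0.4 = 6
Overall dilution factor = 2.9697 × 20.062 × 27.188 × 4.7778 × 6 = 46435
Stock = 0.0646 μM × 46435 = 3000 μM = 3.00 mM

3.00 mM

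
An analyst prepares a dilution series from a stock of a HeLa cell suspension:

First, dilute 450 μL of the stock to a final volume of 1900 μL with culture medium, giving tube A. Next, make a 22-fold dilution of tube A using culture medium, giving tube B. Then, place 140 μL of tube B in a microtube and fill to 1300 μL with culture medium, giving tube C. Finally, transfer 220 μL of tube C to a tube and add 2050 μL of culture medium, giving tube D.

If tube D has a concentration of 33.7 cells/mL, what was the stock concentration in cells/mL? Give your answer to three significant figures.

3.00 × 10^5 cells/mL

Step 1: 450 μL brought to 1900 μL → factor 1900/450 = 4.2222
Step 2: 22-fold → factor 22
Step 3: 140 μL brought to 1300 μL → factor 1300/140 = 9.2857
Step 4: 220 μL + 2050 μL = 2270 μL total → factor 2270/220 = 10.318
Overall dilution factor = 4.2222 × 22 × 9.2857 × 10.318 = 8899.8
Stock = 33.7 cells/mL × 8899.8 = 3.00 × 10^5 cells/mL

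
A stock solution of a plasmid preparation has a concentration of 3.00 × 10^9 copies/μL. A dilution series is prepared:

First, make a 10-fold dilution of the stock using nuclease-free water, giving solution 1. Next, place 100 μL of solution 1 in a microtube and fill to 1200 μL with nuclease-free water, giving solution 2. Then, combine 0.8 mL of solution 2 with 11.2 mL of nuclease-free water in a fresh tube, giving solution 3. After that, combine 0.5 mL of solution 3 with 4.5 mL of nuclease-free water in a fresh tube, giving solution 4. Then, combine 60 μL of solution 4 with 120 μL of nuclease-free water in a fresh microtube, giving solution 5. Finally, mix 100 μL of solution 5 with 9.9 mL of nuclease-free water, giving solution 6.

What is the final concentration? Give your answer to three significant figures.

556 copies/μL

Step 1: 10-fold → factor 10
Step 2: 100 μL brought to 1200 μL → factor 1200/100 = 12
Step 3: 0.8 mL + 11.2 mL = 12 mL total → factor 12/0.8 = 15
Step 4: 0.5 mL + 4.5 mL = 5 mL total → factor 5/0.5 = 10
Step 5: 60 μL + 120 μL = 180 μL total → factor 180/60 = 3
Step 6: 100 μL + 9.9 mL = 10000 μL total → factor 10000/100 = 100
Overall dilution factor = 10 × 12 × 15 × 10 × 3 × 100 = 5.4 × 10^6
Final = 3.00 × 10^9 copies/μL / 5.4 × 10^6 = 556 copies/μL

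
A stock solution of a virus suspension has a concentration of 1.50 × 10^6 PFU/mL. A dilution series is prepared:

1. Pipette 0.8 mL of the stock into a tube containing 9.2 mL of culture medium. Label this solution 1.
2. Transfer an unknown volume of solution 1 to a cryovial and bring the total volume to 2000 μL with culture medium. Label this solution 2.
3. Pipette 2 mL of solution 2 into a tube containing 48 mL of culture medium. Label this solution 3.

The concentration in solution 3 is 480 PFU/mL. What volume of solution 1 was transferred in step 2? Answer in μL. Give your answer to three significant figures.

200 μL

Step 1: 0.8 mL + 9.2 mL = 10 mL total → factor 10/0.8 = 12.5
Step 2: v brought to 2000 μL → factor = 2000 μL/v
Step 3: 2 mL + 48 mL = 50 mL total → factor 50/2 = 25
Product of known-step factors = 312.5
Overall factor = 1.50 × 10^6 PFU/mL / (480 PFU/mL) = 3125
Step-2 factor = 3125 / 312.5 = 10
v = 2000 μL / 10 = 200 μL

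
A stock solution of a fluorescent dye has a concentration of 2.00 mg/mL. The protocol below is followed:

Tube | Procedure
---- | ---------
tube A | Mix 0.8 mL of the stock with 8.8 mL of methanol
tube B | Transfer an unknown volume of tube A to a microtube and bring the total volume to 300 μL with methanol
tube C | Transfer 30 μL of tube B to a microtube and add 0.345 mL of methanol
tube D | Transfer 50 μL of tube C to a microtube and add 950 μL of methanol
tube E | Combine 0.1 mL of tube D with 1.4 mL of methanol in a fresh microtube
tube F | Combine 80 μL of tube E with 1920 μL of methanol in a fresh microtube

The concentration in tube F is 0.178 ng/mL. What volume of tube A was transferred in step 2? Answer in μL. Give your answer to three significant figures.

Step 1: 0.8 mL + 8.8 mL = 9.6 mL total → factor 9.6/0.8 = 12
Step 2: v brought to 300 μL → factor = 300 μL/v
Step 3: 30 μL + 0.345 mL = 375 μL total → factor 375/30 = 12.5
Step 4: 50 μL + 950 μL = 1000 μL total → factor 1000/50 = 20
Step 5: 0.1 mL + 1.4 mL = 1.5 mL total → factor 1.5/0.1 = 15
Step 6: 80 μL + 1920 μL = 2000 μL total → factor 2000/80 = 25
Product of known-step factors = 1.125 × 10^6
Overall factor = 2.00 mg/mL / (0.178 ng/mL) = 1.1236 × 10^7
Step-2 factor = 1.1236 × 10^7 / 1.125 × 10^6 = 9.9875
v = 300 μL / 9.9875 = 30.0 μL

30.0 μL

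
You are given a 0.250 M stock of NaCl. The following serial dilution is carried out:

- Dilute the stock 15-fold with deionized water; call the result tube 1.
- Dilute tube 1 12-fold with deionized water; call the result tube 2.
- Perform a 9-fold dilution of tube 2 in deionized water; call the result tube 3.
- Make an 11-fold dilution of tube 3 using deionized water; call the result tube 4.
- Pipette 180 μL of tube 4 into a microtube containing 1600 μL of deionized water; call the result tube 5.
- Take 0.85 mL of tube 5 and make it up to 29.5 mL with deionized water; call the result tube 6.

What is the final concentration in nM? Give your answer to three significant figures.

40.9 nM

Step 1: 15-fold → factor 15
Step 2: 12-fold → factor 12
Step 3: 9-fold → factor 9
Step 4: 11-fold → factor 11
Step 5: 180 μL + 1600 μL = 1780 μL total → factor 1780/180 = 9.8889
Step 6: 0.85 mL brought to 29.5 mL → factor 29.5/0.85 = 34.706
Overall dilution factor = 15 × 12 × 9 × 11 × 9.8889 × 34.706 = 6.1159 × 10^6
Final = 0.250 M / 6.1159 × 10^6 = 4.088 × 10^-8 M = 40.9 nM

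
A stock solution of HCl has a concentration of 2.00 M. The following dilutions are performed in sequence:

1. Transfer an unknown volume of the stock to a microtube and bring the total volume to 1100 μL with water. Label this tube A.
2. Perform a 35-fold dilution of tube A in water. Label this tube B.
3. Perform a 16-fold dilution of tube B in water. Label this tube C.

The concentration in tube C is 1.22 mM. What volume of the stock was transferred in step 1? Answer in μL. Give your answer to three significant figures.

376 μL

Step 1: v brought to 1100 μL → factor = 1100 μL/v
Step 2: 35-fold → factor 35
Step 3: 16-fold → factor 16
Product of known-step factors = 560
Overall factor = 2.00 M / (1.22 mM) = 1639.3
Step-1 factor = 1639.3 / 560 = 2.9274
v = 1100 μL / 2.9274 = 376 μL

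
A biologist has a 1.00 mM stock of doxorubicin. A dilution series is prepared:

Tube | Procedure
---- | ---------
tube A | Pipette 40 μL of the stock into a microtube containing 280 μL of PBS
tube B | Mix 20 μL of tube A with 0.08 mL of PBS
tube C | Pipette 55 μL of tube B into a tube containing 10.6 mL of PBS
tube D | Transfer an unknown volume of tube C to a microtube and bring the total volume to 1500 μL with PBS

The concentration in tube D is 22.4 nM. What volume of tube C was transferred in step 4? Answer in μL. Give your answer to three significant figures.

260 μL

Step 1: 40 μL + 280 μL = 320 μL total → factor 320/40 = 8
Step 2: 20 μL + 0.08 mL = 100 μL total → factor 100/20 = 5
Step 3: 55 μL + 10.6 mL = 10655 μL total → factor 10655/55 = 193.73
Step 4: v brought to 1500 μL → factor = 1500 μL/v
Product of known-step factors = 7749.1
Overall factor = 1.00 mM / (22.4 nM) = 44643
Step-4 factor = 44643 / 7749.1 = 5.761
v = 1500 μL / 5.761 = 260 μL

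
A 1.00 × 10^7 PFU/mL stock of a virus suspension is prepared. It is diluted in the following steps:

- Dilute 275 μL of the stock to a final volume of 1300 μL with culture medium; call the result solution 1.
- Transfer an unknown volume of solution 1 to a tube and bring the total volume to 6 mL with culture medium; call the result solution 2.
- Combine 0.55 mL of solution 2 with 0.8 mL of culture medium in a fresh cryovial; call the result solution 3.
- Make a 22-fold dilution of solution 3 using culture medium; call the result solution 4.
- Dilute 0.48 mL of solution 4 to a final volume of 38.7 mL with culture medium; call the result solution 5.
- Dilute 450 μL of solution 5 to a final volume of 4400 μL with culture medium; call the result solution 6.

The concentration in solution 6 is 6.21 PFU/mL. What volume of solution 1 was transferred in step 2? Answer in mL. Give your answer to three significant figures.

0.750 mL

Step 1: 275 μL brought to 1300 μL → factor 1300/275 = 4.7273
Step 2: v brought to 6 mL → factor = 6 mL/v
Step 3: 0.55 mL + 0.8 mL = 1.35 mL total → factor 1.35/0.55 = 2.4545
Step 4: 22-fold → factor 22
Step 5: 0.48 mL brought to 38.7 mL → factor 38.7/0.48 = 80.625
Step 6: 450 μL brought to 4400 μL → factor 4400/450 = 9.7778
Product of known-step factors = 2.0124 × 10^5
Overall factor = 1.00 × 10^7 PFU/mL / (6.21 PFU/mL) = 1.6103 × 10^6
Step-2 factor = 1.6103 × 10^6 / 2.0124 × 10^5 = 8.0019
v = 6 mL / 8.0019 = 0.750 mL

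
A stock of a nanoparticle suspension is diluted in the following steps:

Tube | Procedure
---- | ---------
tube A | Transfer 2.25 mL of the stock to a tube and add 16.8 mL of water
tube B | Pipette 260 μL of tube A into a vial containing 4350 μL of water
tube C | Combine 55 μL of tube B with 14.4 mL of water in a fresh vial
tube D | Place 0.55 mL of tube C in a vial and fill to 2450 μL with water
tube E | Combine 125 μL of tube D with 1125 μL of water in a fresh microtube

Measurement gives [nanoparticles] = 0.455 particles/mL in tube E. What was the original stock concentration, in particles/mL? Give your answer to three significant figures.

Step 1: 2.25 mL + 16.8 mL = 19.05 mL total → factor 19.05/2.25 = 8.4667
Step 2: 260 μL + 4350 μL = 4610 μL total → factor 4610/260 = 17.731
Step 3: 55 μL + 14.4 mL = 14455 μL total → factor 14455/55 = 262.82
Step 4: 0.55 mL brought to 2450 μL → factor 2.45/0.55 = 4.4545
Step 5: 125 μL + 1125 μL = 1250 μL total → factor 1250/125 = 10
Overall dilution factor = 8.4667 × 17.731 × 262.82 × 4.4545 × 10 = 1.7575 × 10^6
Stock = 0.455 particles/mL × 1.7575 × 10^6 = 8.00 × 10^5 particles/mL

8.00 × 10^5 particles/mL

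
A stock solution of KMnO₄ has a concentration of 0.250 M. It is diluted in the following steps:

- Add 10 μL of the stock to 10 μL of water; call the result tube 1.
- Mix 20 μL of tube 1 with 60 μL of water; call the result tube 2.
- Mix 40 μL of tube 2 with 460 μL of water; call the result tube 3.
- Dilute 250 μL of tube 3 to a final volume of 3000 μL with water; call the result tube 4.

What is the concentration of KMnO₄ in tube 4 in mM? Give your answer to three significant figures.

0.208 mM

Step 1: 10 μL + 10 μL = 20 μL total → factor 20/10 = 2
Step 2: 20 μL + 60 μL = 80 μL total → factor 80/20 = 4
Step 3: 40 μL + 460 μL = 500 μL total → factor 500/40 = 12.5
Step 4: 250 μL brought to 3000 μL → factor 3000/250 = 12
Overall dilution factor = 2 × 4 × 12.5 × 12 = 1200
Final = 0.250 M / 1200 = 0.0002083 M = 0.208 mM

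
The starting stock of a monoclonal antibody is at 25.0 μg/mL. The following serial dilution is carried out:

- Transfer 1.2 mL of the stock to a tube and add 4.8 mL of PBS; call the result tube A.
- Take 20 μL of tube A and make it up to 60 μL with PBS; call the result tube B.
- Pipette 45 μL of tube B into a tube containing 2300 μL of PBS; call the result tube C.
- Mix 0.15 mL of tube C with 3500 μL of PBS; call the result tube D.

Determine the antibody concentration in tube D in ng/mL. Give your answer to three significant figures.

Step 1: 1.2 mL + 4.8 mL = 6 mL total → factor 6/1.2 = 5
Step 2: 20 μL brought to 60 μL → factor 60/20 = 3
Step 3: 45 μL + 2300 μL = 2345 μL total → factor 2345/45 = 52.111
Step 4: 0.15 mL + 3500 μL = 3.65 mL total → factor 3.65/0.15 = 24.333
Overall dilution factor = 5 × 3 × 52.111 × 24.333 = 19021
Final = 25.0 μg/mL / 19021 = 0.001314 μg/mL = 1.31 ng/mL

1.31 ng/mL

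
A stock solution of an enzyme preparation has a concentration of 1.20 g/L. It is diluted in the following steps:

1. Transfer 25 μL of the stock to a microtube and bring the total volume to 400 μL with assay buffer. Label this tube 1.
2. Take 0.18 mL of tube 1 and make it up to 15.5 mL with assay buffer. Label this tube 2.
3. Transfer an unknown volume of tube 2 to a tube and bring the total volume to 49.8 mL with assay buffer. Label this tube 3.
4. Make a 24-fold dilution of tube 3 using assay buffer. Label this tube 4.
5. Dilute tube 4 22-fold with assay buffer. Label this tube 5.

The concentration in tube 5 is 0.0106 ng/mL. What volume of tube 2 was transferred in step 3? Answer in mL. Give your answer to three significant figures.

0.320 mL

Step 1: 25 μL brought to 400 μL → factor 400/25 = 16
Step 2: 0.18 mL brought to 15.5 mL → factor 15.5/0.18 = 86.111
Step 3: v brought to 49.8 mL → factor = 49.8 mL/v
Step 4: 24-fold → factor 24
Step 5: 22-fold → factor 22
Product of known-step factors = 7.2747 × 10^5
Overall factor = 1.20 g/L / (0.0106 ng/mL) = 1.1321 × 10^8
Step-3 factor = 1.1321 × 10^8 / 7.2747 × 10^5 = 155.62
v = 49.8 mL / 155.62 = 0.320 mL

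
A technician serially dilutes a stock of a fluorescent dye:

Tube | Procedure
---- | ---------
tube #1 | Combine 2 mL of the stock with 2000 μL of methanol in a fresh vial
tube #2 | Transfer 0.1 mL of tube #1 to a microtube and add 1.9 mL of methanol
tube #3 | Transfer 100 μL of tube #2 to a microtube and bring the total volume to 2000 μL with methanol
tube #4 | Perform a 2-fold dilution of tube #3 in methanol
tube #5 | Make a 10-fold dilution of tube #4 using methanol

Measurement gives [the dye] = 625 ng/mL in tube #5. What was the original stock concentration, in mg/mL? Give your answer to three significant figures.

10.0 mg/mL

Step 1: 2 mL + 2000 μL = 4 mL total → factor 4/2 = 2
Step 2: 0.1 mL + 1.9 mL = 2 mL total → factor 2/0.1 = 20
Step 3: 100 μL brought to 2000 μL → factor 2000/100 = 20
Step 4: 2-fold → factor 2
Step 5: 10-fold → factor 10
Overall dilution factor = 2 × 20 × 20 × 2 × 10 = 16000
Stock = 625 ng/mL × 16000 = 1.000 × 10^7 ng/mL = 10.0 mg/mL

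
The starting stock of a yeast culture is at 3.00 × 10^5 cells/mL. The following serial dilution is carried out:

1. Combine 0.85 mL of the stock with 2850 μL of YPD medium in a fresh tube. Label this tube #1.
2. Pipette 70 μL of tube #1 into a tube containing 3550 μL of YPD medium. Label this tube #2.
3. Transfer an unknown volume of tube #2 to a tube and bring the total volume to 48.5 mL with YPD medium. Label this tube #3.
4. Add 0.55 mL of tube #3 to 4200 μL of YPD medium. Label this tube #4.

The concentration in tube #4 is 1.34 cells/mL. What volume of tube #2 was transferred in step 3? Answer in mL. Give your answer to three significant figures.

0.421 mL

Step 1: 0.85 mL + 2850 μL = 3.7 mL total → factor 3.7/0.85 = 4.3529
Step 2: 70 μL + 3550 μL = 3620 μL total → factor 3620/70 = 51.714
Step 3: v brought to 48.5 mL → factor = 48.5 mL/v
Step 4: 0.55 mL + 4200 μL = 4.75 mL total → factor 4.75/0.55 = 8.6364
Product of known-step factors = 1944.1
Overall factor = 3.00 × 10^5 cells/mL / (1.34 cells/mL) = 2.2388 × 10^5
Step-3 factor = 2.2388 × 10^5 / 1944.1 = 115.16
v = 48.5 mL / 115.16 = 0.421 mL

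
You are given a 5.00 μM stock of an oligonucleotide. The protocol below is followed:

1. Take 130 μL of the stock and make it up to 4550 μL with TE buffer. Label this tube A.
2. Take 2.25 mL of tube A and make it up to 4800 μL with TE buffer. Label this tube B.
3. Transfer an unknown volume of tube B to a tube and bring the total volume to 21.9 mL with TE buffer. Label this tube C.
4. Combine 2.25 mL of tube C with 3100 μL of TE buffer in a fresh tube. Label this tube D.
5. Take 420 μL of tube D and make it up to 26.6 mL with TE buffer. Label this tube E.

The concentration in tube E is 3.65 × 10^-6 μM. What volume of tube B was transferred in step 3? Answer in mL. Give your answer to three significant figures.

0.180 mL

Step 1: 130 μL brought to 4550 μL → factor 4550/130 = 35
Step 2: 2.25 mL brought to 4800 μL → factor 4.8/2.25 = 2.1333
Step 3: v brought to 21.9 mL → factor = 21.9 mL/v
Step 4: 2.25 mL + 3100 μL = 5.35 mL total → factor 5.35/2.25 = 2.3778
Step 5: 420 μL brought to 26.6 mL → factor 26600/420 = 63.333
Product of known-step factors = 11244
Overall factor = 5.00 μM / (3.65 × 10^-6 μM) = 1.3699 × 10^6
Step-3 factor = 1.3699 × 10^6 / 11244 = 121.83
v = 21.9 mL / 121.83 = 0.180 mL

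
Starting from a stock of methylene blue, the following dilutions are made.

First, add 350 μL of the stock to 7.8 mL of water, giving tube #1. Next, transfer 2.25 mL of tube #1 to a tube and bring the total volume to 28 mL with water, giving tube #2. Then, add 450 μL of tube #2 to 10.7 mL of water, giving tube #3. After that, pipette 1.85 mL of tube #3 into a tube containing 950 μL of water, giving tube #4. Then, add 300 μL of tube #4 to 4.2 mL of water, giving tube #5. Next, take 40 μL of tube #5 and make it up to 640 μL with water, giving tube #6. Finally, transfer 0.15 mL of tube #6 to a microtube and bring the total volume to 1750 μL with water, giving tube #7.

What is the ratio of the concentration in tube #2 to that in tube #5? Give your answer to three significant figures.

Step 1: 350 μL + 7.8 mL = 8150 μL total → factor 8150/350 = 23.286
Step 2: 2.25 mL brought to 28 mL → factor 28/2.25 = 12.444
Step 3: 450 μL + 10.7 mL = 11150 μL total → factor 11150/450 = 24.778
Step 4: 1.85 mL + 950 μL = 2.8 mL total → factor 2.8/1.85 = 1.5135
Step 5: 300 μL + 4.2 mL = 4500 μL total → factor 4500/300 = 15
Dilution factor to tube #2 = 289.78; to tube #5 = 1.6301 × 10^5
[tube #2]/[tube #5] = (factor to tube #5)/(factor to tube #2) = 1.6301 × 10^5/289.78 = 563

563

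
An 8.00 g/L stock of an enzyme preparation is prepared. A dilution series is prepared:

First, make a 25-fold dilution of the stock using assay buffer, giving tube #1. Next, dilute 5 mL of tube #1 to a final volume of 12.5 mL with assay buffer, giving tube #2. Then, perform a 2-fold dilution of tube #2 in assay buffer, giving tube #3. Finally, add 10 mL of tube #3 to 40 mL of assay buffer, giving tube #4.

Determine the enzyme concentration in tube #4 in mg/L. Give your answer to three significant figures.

Step 1: 25-fold → factor 25
Step 2: 5 mL brought to 12.5 mL → factor 12.5/5 = 2.5
Step 3: 2-fold → factor 2
Step 4: 10 mL + 40 mL = 50 mL total → factor 50/10 = 5
Overall dilution factor = 25 × 2.5 × 2 × 5 = 625
Final = 8.00 g/L / 625 = 0.01280 g/L = 12.8 mg/L

12.8 mg/L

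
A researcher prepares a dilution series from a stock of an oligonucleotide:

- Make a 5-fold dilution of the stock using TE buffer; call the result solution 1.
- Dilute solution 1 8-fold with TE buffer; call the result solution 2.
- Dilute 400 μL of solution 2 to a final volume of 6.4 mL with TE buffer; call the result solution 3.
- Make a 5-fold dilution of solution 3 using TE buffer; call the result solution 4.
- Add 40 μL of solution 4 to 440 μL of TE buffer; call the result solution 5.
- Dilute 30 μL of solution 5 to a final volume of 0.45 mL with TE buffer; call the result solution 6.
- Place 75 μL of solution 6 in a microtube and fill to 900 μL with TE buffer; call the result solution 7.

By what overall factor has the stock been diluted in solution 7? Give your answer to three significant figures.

6.91 × 10^6

Step 1: 5-fold → factor 5
Step 2: 8-fold → factor 8
Step 3: 400 μL brought to 6.4 mL → factor 6400/400 = 16
Step 4: 5-fold → factor 5
Step 5: 40 μL + 440 μL = 480 μL total → factor 480/40 = 12
Step 6: 30 μL brought to 0.45 mL → factor 450/30 = 15
Step 7: 75 μL brought to 900 μL → factor 900/75 = 12
Overall dilution factor = 5 × 8 × 16 × 5 × 12 × 15 × 12 = 6.912 × 10^6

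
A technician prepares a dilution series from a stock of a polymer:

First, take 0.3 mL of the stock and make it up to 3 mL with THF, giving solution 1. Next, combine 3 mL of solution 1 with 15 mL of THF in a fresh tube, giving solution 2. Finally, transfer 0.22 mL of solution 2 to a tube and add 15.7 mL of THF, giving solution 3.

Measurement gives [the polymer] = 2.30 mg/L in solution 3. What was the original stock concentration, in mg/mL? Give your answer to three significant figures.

Step 1: 0.3 mL brought to 3 mL → factor 3/0.3 = 10
Step 2: 3 mL + 15 mL = 18 mL total → factor 18/3 = 6
Step 3: 0.22 mL + 15.7 mL = 15.92 mL total → factor 15.92/0.22 = 72.364
Overall dilution factor = 10 × 6 × 72.364 = 4341.8
Stock = 2.30 mg/L × 4341.8 = 9986 mg/L = 9.99 mg/mL

9.99 mg/mL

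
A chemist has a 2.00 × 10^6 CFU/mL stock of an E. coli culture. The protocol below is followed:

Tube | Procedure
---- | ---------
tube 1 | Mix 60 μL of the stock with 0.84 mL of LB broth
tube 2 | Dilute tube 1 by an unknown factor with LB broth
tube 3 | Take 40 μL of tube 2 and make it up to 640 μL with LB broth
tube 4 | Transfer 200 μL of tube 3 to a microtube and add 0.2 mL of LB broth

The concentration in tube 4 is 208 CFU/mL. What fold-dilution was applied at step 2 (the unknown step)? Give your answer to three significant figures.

Step 1: 60 μL + 0.84 mL = 900 μL total → factor 900/60 = 15
Step 2: unknown factor x
Step 3: 40 μL brought to 640 μL → factor 640/40 = 16
Step 4: 200 μL + 0.2 mL = 400 μL total → factor 400/200 = 2
Product of known-step factors = 480
Overall factor = 2.00 × 10^6 CFU/mL / (208 CFU/mL) = 9615.4
x = 9615.4 / 480 = 20.0

20.0-fold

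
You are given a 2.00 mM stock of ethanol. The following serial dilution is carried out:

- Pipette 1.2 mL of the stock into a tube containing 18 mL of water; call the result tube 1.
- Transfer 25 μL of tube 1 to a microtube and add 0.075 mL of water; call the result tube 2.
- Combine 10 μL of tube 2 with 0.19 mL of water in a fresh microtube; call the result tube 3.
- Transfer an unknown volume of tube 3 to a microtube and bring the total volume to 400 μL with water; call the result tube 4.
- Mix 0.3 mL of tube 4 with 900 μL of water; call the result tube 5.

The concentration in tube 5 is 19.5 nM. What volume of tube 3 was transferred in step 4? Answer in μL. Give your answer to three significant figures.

20.0 μL

Step 1: 1.2 mL + 18 mL = 19.2 mL total → factor 19.2/1.2 = 16
Step 2: 25 μL + 0.075 mL = 100 μL total → factor 100/25 = 4
Step 3: 10 μL + 0.19 mL = 200 μL total → factor 200/10 = 20
Step 4: v brought to 400 μL → factor = 400 μL/v
Step 5: 0.3 mL + 900 μL = 1.2 mL total → factor 1.2/0.3 = 4
Product of known-step factors = 5120
Overall factor = 2.00 mM / (19.5 nM) = 1.0256 × 10^5
Step-4 factor = 1.0256 × 10^5 / 5120 = 20.032
v = 400 μL / 20.032 = 20.0 μL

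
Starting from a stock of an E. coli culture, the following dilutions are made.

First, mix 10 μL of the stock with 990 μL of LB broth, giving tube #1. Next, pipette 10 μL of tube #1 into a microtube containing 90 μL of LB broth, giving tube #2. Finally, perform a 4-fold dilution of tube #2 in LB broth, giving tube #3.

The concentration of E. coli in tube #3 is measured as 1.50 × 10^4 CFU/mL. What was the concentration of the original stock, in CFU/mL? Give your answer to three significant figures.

Step 1: 10 μL + 990 μL = 1000 μL total → factor 1000/10 = 100
Step 2: 10 μL + 90 μL = 100 μL total → factor 100/10 = 10
Step 3: 4-fold → factor 4
Overall dilution factor = 100 × 10 × 4 = 4000
Stock = 1.50 × 10^4 CFU/mL × 4000 = 6.00 × 10^7 CFU/mL

6.00 × 10^7 CFU/mL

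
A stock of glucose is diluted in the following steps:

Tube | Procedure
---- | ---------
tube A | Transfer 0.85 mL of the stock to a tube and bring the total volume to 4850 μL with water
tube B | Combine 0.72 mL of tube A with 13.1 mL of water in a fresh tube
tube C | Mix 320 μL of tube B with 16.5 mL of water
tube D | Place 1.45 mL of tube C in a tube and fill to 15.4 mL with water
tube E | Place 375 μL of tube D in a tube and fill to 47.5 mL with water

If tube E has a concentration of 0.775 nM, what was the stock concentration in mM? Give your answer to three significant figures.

Step 1: 0.85 mL brought to 4850 μL → factor 4.85/0.85 = 5.7059
Step 2: 0.72 mL + 13.1 mL = 13.82 mL total → factor 13.82/0.72 = 19.194
Step 3: 320 μL + 16.5 mL = 16820 μL total → factor 16820/320 = 52.562
Step 4: 1.45 mL brought to 15.4 mL → factor 15.4/1.45 = 10.621
Step 5: 375 μL brought to 47.5 mL → factor 47500/375 = 126.67
Overall dilution factor = 5.7059 × 19.194 × 52.562 × 10.621 × 126.67 = 7.7444 × 10^6
Stock = 0.775 nM × 7.7444 × 10^6 = 6.002 × 10^6 nM = 6.00 mM

6.00 mM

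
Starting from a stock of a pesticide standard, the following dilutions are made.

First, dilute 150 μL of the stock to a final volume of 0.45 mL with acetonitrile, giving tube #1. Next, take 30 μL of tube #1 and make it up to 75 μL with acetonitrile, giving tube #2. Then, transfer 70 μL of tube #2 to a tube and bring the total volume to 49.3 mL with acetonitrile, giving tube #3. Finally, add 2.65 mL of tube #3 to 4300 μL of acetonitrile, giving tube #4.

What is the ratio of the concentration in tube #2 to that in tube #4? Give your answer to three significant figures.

1.85 × 10^3

Step 1: 150 μL brought to 0.45 mL → factor 450/150 = 3
Step 2: 30 μL brought to 75 μL → factor 75/30 = 2.5
Step 3: 70 μL brought to 49.3 mL → factor 49300/70 = 704.29
Step 4: 2.65 mL + 4300 μL = 6.95 mL total → factor 6.95/2.65 = 2.6226
Dilution factor to tube #2 = 7.5; to tube #4 = 13853
[tube #2]/[tube #4] = (factor to tube #4)/(factor to tube #2) = 13853/7.5 = 1.85 × 10^3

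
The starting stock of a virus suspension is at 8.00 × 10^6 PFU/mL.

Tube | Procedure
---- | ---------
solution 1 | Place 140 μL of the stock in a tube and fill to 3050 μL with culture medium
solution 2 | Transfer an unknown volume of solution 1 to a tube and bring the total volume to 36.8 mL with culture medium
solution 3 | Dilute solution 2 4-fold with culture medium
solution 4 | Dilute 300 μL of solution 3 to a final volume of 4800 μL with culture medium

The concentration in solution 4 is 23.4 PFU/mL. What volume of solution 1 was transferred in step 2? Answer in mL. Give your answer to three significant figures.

Step 1: 140 μL brought to 3050 μL → factor 3050/140 = 21.786
Step 2: v brought to 36.8 mL → factor = 36.8 mL/v
Step 3: 4-fold → factor 4
Step 4: 300 μL brought to 4800 μL → factor 4800/300 = 16
Product of known-step factors = 1394.3
Overall factor = 8.00 × 10^6 PFU/mL / (23.4 PFU/mL) = 3.4188 × 10^5
Step-2 factor = 3.4188 × 10^5 / 1394.3 = 245.2
v = 36.8 mL / 245.2 = 0.150 mL

0.150 mL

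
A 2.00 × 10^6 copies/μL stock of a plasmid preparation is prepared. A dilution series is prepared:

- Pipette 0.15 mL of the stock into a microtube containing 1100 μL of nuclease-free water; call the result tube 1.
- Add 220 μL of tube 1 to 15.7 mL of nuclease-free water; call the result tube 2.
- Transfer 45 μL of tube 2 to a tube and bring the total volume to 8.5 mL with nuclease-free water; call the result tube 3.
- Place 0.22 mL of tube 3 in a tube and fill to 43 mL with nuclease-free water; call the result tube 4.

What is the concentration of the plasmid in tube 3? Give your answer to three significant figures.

17.6 copies/μL

Step 1: 0.15 mL + 1100 μL = 1.25 mL total → factor 1.25/0.15 = 8.3333
Step 2: 220 μL + 15.7 mL = 15920 μL total → factor 15920/220 = 72.364
Step 3: 45 μL brought to 8.5 mL → factor 8500/45 = 188.89
Dilution factor through tube 3 = 8.3333 × 72.364 × 188.89 = 1.1391 × 10^5
[tube 3] = 2.00 × 10^6 copies/μL / 1.1391 × 10^5 = 17.6 copies/μL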